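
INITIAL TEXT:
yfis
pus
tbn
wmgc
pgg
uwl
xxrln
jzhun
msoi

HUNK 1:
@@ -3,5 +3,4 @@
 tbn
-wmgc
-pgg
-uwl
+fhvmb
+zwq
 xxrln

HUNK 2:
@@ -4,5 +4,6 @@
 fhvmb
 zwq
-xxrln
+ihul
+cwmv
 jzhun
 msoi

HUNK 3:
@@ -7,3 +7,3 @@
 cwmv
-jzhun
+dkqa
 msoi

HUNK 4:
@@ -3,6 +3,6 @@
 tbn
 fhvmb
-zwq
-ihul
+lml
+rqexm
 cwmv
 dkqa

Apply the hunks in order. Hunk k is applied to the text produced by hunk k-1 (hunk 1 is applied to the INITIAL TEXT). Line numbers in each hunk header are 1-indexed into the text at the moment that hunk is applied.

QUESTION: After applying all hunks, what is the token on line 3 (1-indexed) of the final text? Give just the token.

Answer: tbn

Derivation:
Hunk 1: at line 3 remove [wmgc,pgg,uwl] add [fhvmb,zwq] -> 8 lines: yfis pus tbn fhvmb zwq xxrln jzhun msoi
Hunk 2: at line 4 remove [xxrln] add [ihul,cwmv] -> 9 lines: yfis pus tbn fhvmb zwq ihul cwmv jzhun msoi
Hunk 3: at line 7 remove [jzhun] add [dkqa] -> 9 lines: yfis pus tbn fhvmb zwq ihul cwmv dkqa msoi
Hunk 4: at line 3 remove [zwq,ihul] add [lml,rqexm] -> 9 lines: yfis pus tbn fhvmb lml rqexm cwmv dkqa msoi
Final line 3: tbn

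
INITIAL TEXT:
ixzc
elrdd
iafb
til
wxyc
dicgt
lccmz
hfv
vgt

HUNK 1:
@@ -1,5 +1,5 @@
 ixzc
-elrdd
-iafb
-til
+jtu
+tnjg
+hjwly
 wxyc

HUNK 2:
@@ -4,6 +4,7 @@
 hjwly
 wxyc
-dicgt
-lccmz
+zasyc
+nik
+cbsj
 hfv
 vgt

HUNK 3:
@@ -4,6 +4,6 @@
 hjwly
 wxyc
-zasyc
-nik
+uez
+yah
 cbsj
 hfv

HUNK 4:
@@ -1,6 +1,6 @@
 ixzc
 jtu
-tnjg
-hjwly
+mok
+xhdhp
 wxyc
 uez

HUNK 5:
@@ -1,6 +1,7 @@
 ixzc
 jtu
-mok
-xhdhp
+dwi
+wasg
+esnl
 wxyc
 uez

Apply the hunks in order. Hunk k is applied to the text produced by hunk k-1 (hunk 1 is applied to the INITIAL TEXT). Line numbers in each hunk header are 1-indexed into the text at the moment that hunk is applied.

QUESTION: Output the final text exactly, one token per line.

Answer: ixzc
jtu
dwi
wasg
esnl
wxyc
uez
yah
cbsj
hfv
vgt

Derivation:
Hunk 1: at line 1 remove [elrdd,iafb,til] add [jtu,tnjg,hjwly] -> 9 lines: ixzc jtu tnjg hjwly wxyc dicgt lccmz hfv vgt
Hunk 2: at line 4 remove [dicgt,lccmz] add [zasyc,nik,cbsj] -> 10 lines: ixzc jtu tnjg hjwly wxyc zasyc nik cbsj hfv vgt
Hunk 3: at line 4 remove [zasyc,nik] add [uez,yah] -> 10 lines: ixzc jtu tnjg hjwly wxyc uez yah cbsj hfv vgt
Hunk 4: at line 1 remove [tnjg,hjwly] add [mok,xhdhp] -> 10 lines: ixzc jtu mok xhdhp wxyc uez yah cbsj hfv vgt
Hunk 5: at line 1 remove [mok,xhdhp] add [dwi,wasg,esnl] -> 11 lines: ixzc jtu dwi wasg esnl wxyc uez yah cbsj hfv vgt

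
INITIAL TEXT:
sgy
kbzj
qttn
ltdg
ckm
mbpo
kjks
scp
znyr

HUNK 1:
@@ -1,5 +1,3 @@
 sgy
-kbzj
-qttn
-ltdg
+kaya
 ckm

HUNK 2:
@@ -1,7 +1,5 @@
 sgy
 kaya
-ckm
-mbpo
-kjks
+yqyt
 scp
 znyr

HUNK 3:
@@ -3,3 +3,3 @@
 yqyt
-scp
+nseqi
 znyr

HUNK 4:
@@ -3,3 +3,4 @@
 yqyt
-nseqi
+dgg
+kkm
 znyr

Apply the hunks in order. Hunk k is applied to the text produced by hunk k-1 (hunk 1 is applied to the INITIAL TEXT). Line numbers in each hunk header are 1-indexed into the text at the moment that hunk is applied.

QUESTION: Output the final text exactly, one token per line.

Answer: sgy
kaya
yqyt
dgg
kkm
znyr

Derivation:
Hunk 1: at line 1 remove [kbzj,qttn,ltdg] add [kaya] -> 7 lines: sgy kaya ckm mbpo kjks scp znyr
Hunk 2: at line 1 remove [ckm,mbpo,kjks] add [yqyt] -> 5 lines: sgy kaya yqyt scp znyr
Hunk 3: at line 3 remove [scp] add [nseqi] -> 5 lines: sgy kaya yqyt nseqi znyr
Hunk 4: at line 3 remove [nseqi] add [dgg,kkm] -> 6 lines: sgy kaya yqyt dgg kkm znyr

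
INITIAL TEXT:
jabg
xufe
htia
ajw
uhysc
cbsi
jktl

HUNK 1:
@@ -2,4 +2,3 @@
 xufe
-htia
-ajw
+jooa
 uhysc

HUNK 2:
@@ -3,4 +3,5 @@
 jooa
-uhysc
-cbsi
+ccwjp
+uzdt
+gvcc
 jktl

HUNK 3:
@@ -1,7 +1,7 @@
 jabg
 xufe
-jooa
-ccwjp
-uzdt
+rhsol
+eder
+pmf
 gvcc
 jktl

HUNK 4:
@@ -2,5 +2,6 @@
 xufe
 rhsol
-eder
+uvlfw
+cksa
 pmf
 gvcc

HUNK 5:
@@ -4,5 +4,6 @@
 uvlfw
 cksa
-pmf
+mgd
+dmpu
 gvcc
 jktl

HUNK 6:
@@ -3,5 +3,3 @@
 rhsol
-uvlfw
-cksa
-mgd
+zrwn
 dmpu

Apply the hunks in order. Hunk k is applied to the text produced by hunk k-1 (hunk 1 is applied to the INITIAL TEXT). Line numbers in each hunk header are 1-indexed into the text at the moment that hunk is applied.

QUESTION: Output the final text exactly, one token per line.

Answer: jabg
xufe
rhsol
zrwn
dmpu
gvcc
jktl

Derivation:
Hunk 1: at line 2 remove [htia,ajw] add [jooa] -> 6 lines: jabg xufe jooa uhysc cbsi jktl
Hunk 2: at line 3 remove [uhysc,cbsi] add [ccwjp,uzdt,gvcc] -> 7 lines: jabg xufe jooa ccwjp uzdt gvcc jktl
Hunk 3: at line 1 remove [jooa,ccwjp,uzdt] add [rhsol,eder,pmf] -> 7 lines: jabg xufe rhsol eder pmf gvcc jktl
Hunk 4: at line 2 remove [eder] add [uvlfw,cksa] -> 8 lines: jabg xufe rhsol uvlfw cksa pmf gvcc jktl
Hunk 5: at line 4 remove [pmf] add [mgd,dmpu] -> 9 lines: jabg xufe rhsol uvlfw cksa mgd dmpu gvcc jktl
Hunk 6: at line 3 remove [uvlfw,cksa,mgd] add [zrwn] -> 7 lines: jabg xufe rhsol zrwn dmpu gvcc jktl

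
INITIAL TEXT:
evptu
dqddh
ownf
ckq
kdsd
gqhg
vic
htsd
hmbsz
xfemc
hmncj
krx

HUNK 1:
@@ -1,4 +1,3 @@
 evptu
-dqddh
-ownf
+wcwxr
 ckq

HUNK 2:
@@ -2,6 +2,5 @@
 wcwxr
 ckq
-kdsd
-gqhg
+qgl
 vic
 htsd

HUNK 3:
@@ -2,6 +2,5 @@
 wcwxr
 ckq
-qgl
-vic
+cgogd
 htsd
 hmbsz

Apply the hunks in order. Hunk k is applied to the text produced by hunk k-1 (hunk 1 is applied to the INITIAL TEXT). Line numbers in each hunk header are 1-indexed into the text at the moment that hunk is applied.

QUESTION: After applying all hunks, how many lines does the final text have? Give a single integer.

Answer: 9

Derivation:
Hunk 1: at line 1 remove [dqddh,ownf] add [wcwxr] -> 11 lines: evptu wcwxr ckq kdsd gqhg vic htsd hmbsz xfemc hmncj krx
Hunk 2: at line 2 remove [kdsd,gqhg] add [qgl] -> 10 lines: evptu wcwxr ckq qgl vic htsd hmbsz xfemc hmncj krx
Hunk 3: at line 2 remove [qgl,vic] add [cgogd] -> 9 lines: evptu wcwxr ckq cgogd htsd hmbsz xfemc hmncj krx
Final line count: 9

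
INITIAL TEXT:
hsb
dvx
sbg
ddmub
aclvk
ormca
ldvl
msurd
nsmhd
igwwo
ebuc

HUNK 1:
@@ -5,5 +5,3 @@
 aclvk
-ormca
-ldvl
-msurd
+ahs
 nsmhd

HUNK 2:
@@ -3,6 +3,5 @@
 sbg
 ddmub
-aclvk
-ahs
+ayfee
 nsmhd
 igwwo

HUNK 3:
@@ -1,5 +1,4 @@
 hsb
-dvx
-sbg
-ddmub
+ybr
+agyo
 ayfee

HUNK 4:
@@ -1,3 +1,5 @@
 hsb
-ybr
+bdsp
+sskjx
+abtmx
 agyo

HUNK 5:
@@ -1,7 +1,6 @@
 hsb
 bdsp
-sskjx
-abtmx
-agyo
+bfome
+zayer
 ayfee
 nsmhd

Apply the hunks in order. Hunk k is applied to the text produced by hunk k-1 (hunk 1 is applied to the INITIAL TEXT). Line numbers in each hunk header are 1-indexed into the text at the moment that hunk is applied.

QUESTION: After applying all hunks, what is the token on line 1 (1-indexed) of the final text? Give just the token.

Hunk 1: at line 5 remove [ormca,ldvl,msurd] add [ahs] -> 9 lines: hsb dvx sbg ddmub aclvk ahs nsmhd igwwo ebuc
Hunk 2: at line 3 remove [aclvk,ahs] add [ayfee] -> 8 lines: hsb dvx sbg ddmub ayfee nsmhd igwwo ebuc
Hunk 3: at line 1 remove [dvx,sbg,ddmub] add [ybr,agyo] -> 7 lines: hsb ybr agyo ayfee nsmhd igwwo ebuc
Hunk 4: at line 1 remove [ybr] add [bdsp,sskjx,abtmx] -> 9 lines: hsb bdsp sskjx abtmx agyo ayfee nsmhd igwwo ebuc
Hunk 5: at line 1 remove [sskjx,abtmx,agyo] add [bfome,zayer] -> 8 lines: hsb bdsp bfome zayer ayfee nsmhd igwwo ebuc
Final line 1: hsb

Answer: hsb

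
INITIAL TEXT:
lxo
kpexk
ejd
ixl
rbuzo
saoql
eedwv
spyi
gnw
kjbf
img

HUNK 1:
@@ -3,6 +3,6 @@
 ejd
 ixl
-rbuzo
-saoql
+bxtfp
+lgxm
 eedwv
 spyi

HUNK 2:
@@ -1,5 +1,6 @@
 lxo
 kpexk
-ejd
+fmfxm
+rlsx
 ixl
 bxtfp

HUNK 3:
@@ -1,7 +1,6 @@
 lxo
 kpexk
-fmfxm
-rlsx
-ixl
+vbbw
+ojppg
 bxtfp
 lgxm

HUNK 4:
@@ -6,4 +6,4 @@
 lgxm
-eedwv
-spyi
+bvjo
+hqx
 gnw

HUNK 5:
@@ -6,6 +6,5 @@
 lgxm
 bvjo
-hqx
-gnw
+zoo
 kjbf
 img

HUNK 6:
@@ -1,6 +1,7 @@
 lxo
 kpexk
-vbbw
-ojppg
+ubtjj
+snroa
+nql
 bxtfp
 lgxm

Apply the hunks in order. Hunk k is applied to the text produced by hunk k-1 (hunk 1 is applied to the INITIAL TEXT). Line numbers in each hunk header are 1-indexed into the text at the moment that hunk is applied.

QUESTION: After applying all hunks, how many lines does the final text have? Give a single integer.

Hunk 1: at line 3 remove [rbuzo,saoql] add [bxtfp,lgxm] -> 11 lines: lxo kpexk ejd ixl bxtfp lgxm eedwv spyi gnw kjbf img
Hunk 2: at line 1 remove [ejd] add [fmfxm,rlsx] -> 12 lines: lxo kpexk fmfxm rlsx ixl bxtfp lgxm eedwv spyi gnw kjbf img
Hunk 3: at line 1 remove [fmfxm,rlsx,ixl] add [vbbw,ojppg] -> 11 lines: lxo kpexk vbbw ojppg bxtfp lgxm eedwv spyi gnw kjbf img
Hunk 4: at line 6 remove [eedwv,spyi] add [bvjo,hqx] -> 11 lines: lxo kpexk vbbw ojppg bxtfp lgxm bvjo hqx gnw kjbf img
Hunk 5: at line 6 remove [hqx,gnw] add [zoo] -> 10 lines: lxo kpexk vbbw ojppg bxtfp lgxm bvjo zoo kjbf img
Hunk 6: at line 1 remove [vbbw,ojppg] add [ubtjj,snroa,nql] -> 11 lines: lxo kpexk ubtjj snroa nql bxtfp lgxm bvjo zoo kjbf img
Final line count: 11

Answer: 11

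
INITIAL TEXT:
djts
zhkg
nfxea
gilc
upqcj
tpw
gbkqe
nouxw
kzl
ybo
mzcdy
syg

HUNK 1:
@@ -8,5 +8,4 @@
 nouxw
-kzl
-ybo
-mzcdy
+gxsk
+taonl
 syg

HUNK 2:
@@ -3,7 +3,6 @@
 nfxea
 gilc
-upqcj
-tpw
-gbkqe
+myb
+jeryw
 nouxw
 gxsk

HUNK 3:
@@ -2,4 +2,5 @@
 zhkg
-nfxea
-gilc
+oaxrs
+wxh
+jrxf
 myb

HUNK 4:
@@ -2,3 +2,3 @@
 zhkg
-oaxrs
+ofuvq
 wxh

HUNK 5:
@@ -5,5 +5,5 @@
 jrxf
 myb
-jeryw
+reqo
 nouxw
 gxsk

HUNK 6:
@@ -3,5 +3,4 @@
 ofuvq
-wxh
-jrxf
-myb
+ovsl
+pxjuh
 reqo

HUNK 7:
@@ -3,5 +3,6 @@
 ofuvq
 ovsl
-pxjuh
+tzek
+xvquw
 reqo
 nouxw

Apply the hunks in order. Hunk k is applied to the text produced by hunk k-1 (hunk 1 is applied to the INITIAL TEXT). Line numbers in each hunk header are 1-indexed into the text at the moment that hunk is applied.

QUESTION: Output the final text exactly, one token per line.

Hunk 1: at line 8 remove [kzl,ybo,mzcdy] add [gxsk,taonl] -> 11 lines: djts zhkg nfxea gilc upqcj tpw gbkqe nouxw gxsk taonl syg
Hunk 2: at line 3 remove [upqcj,tpw,gbkqe] add [myb,jeryw] -> 10 lines: djts zhkg nfxea gilc myb jeryw nouxw gxsk taonl syg
Hunk 3: at line 2 remove [nfxea,gilc] add [oaxrs,wxh,jrxf] -> 11 lines: djts zhkg oaxrs wxh jrxf myb jeryw nouxw gxsk taonl syg
Hunk 4: at line 2 remove [oaxrs] add [ofuvq] -> 11 lines: djts zhkg ofuvq wxh jrxf myb jeryw nouxw gxsk taonl syg
Hunk 5: at line 5 remove [jeryw] add [reqo] -> 11 lines: djts zhkg ofuvq wxh jrxf myb reqo nouxw gxsk taonl syg
Hunk 6: at line 3 remove [wxh,jrxf,myb] add [ovsl,pxjuh] -> 10 lines: djts zhkg ofuvq ovsl pxjuh reqo nouxw gxsk taonl syg
Hunk 7: at line 3 remove [pxjuh] add [tzek,xvquw] -> 11 lines: djts zhkg ofuvq ovsl tzek xvquw reqo nouxw gxsk taonl syg

Answer: djts
zhkg
ofuvq
ovsl
tzek
xvquw
reqo
nouxw
gxsk
taonl
syg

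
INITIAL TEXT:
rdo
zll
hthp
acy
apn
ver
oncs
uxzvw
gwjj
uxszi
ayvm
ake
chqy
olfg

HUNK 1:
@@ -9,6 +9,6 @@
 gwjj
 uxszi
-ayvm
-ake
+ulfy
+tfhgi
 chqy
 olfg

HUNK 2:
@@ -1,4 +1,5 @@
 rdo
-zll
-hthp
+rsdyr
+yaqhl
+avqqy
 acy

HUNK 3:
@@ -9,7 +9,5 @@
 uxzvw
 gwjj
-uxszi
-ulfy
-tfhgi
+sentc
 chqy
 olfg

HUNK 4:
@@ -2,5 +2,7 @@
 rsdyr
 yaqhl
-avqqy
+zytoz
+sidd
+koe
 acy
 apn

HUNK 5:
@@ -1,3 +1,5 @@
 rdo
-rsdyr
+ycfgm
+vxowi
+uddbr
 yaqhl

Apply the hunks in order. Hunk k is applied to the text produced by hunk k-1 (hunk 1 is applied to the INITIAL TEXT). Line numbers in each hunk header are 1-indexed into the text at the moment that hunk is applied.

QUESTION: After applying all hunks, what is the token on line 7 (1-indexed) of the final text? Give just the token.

Hunk 1: at line 9 remove [ayvm,ake] add [ulfy,tfhgi] -> 14 lines: rdo zll hthp acy apn ver oncs uxzvw gwjj uxszi ulfy tfhgi chqy olfg
Hunk 2: at line 1 remove [zll,hthp] add [rsdyr,yaqhl,avqqy] -> 15 lines: rdo rsdyr yaqhl avqqy acy apn ver oncs uxzvw gwjj uxszi ulfy tfhgi chqy olfg
Hunk 3: at line 9 remove [uxszi,ulfy,tfhgi] add [sentc] -> 13 lines: rdo rsdyr yaqhl avqqy acy apn ver oncs uxzvw gwjj sentc chqy olfg
Hunk 4: at line 2 remove [avqqy] add [zytoz,sidd,koe] -> 15 lines: rdo rsdyr yaqhl zytoz sidd koe acy apn ver oncs uxzvw gwjj sentc chqy olfg
Hunk 5: at line 1 remove [rsdyr] add [ycfgm,vxowi,uddbr] -> 17 lines: rdo ycfgm vxowi uddbr yaqhl zytoz sidd koe acy apn ver oncs uxzvw gwjj sentc chqy olfg
Final line 7: sidd

Answer: sidd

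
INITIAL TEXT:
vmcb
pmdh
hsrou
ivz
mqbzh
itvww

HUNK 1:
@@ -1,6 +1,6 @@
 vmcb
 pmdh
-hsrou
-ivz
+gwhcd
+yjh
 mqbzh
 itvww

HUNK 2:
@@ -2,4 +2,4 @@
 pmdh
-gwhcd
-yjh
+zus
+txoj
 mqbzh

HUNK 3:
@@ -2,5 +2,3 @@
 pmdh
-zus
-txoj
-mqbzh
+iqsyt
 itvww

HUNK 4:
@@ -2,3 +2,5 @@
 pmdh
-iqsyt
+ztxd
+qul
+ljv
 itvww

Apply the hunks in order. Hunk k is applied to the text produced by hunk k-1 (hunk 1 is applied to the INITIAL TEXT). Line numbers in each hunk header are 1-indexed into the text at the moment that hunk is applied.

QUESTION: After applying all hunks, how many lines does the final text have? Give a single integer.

Answer: 6

Derivation:
Hunk 1: at line 1 remove [hsrou,ivz] add [gwhcd,yjh] -> 6 lines: vmcb pmdh gwhcd yjh mqbzh itvww
Hunk 2: at line 2 remove [gwhcd,yjh] add [zus,txoj] -> 6 lines: vmcb pmdh zus txoj mqbzh itvww
Hunk 3: at line 2 remove [zus,txoj,mqbzh] add [iqsyt] -> 4 lines: vmcb pmdh iqsyt itvww
Hunk 4: at line 2 remove [iqsyt] add [ztxd,qul,ljv] -> 6 lines: vmcb pmdh ztxd qul ljv itvww
Final line count: 6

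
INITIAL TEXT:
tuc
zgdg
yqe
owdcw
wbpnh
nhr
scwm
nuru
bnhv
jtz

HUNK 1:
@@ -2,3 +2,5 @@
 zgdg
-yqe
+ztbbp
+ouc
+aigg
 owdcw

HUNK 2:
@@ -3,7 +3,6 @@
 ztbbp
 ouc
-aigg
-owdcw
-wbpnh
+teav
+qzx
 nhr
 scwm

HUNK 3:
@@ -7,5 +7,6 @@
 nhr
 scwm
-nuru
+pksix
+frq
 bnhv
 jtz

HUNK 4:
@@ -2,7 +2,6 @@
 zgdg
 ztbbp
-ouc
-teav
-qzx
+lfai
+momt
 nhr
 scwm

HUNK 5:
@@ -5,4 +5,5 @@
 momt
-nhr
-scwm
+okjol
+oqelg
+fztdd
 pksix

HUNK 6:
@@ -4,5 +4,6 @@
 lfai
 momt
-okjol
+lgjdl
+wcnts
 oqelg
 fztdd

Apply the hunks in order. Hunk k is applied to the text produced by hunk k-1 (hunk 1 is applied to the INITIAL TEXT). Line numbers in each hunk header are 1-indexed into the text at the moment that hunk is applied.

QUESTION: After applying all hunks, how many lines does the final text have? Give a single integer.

Answer: 13

Derivation:
Hunk 1: at line 2 remove [yqe] add [ztbbp,ouc,aigg] -> 12 lines: tuc zgdg ztbbp ouc aigg owdcw wbpnh nhr scwm nuru bnhv jtz
Hunk 2: at line 3 remove [aigg,owdcw,wbpnh] add [teav,qzx] -> 11 lines: tuc zgdg ztbbp ouc teav qzx nhr scwm nuru bnhv jtz
Hunk 3: at line 7 remove [nuru] add [pksix,frq] -> 12 lines: tuc zgdg ztbbp ouc teav qzx nhr scwm pksix frq bnhv jtz
Hunk 4: at line 2 remove [ouc,teav,qzx] add [lfai,momt] -> 11 lines: tuc zgdg ztbbp lfai momt nhr scwm pksix frq bnhv jtz
Hunk 5: at line 5 remove [nhr,scwm] add [okjol,oqelg,fztdd] -> 12 lines: tuc zgdg ztbbp lfai momt okjol oqelg fztdd pksix frq bnhv jtz
Hunk 6: at line 4 remove [okjol] add [lgjdl,wcnts] -> 13 lines: tuc zgdg ztbbp lfai momt lgjdl wcnts oqelg fztdd pksix frq bnhv jtz
Final line count: 13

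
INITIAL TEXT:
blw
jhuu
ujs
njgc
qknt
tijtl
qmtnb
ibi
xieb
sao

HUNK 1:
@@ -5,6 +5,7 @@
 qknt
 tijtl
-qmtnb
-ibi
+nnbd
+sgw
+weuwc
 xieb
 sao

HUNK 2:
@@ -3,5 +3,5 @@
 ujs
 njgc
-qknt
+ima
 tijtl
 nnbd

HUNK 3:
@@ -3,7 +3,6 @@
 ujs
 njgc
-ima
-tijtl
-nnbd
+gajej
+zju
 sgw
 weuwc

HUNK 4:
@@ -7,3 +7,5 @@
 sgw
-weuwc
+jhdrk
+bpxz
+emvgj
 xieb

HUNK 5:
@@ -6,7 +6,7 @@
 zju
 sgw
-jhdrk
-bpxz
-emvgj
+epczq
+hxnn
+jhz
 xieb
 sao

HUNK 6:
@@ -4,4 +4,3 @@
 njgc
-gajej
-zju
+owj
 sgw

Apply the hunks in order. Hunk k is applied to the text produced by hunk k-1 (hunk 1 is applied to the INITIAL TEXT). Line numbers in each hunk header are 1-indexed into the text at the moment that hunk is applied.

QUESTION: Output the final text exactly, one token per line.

Answer: blw
jhuu
ujs
njgc
owj
sgw
epczq
hxnn
jhz
xieb
sao

Derivation:
Hunk 1: at line 5 remove [qmtnb,ibi] add [nnbd,sgw,weuwc] -> 11 lines: blw jhuu ujs njgc qknt tijtl nnbd sgw weuwc xieb sao
Hunk 2: at line 3 remove [qknt] add [ima] -> 11 lines: blw jhuu ujs njgc ima tijtl nnbd sgw weuwc xieb sao
Hunk 3: at line 3 remove [ima,tijtl,nnbd] add [gajej,zju] -> 10 lines: blw jhuu ujs njgc gajej zju sgw weuwc xieb sao
Hunk 4: at line 7 remove [weuwc] add [jhdrk,bpxz,emvgj] -> 12 lines: blw jhuu ujs njgc gajej zju sgw jhdrk bpxz emvgj xieb sao
Hunk 5: at line 6 remove [jhdrk,bpxz,emvgj] add [epczq,hxnn,jhz] -> 12 lines: blw jhuu ujs njgc gajej zju sgw epczq hxnn jhz xieb sao
Hunk 6: at line 4 remove [gajej,zju] add [owj] -> 11 lines: blw jhuu ujs njgc owj sgw epczq hxnn jhz xieb sao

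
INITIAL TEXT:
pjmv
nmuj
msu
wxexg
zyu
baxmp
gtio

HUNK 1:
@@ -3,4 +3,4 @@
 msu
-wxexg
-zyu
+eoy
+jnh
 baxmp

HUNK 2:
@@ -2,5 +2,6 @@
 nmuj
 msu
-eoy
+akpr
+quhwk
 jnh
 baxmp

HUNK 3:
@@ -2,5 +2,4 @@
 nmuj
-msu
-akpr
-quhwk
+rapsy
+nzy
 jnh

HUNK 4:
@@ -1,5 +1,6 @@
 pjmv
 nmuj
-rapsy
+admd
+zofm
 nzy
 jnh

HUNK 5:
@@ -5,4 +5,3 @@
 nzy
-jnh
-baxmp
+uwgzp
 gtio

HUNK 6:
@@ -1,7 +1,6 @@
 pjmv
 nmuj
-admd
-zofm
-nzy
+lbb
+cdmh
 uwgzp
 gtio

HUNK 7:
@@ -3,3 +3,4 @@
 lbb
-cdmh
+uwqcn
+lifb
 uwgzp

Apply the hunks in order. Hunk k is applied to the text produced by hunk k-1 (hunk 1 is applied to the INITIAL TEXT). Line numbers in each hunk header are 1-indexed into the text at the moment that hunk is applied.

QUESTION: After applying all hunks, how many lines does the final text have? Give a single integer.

Answer: 7

Derivation:
Hunk 1: at line 3 remove [wxexg,zyu] add [eoy,jnh] -> 7 lines: pjmv nmuj msu eoy jnh baxmp gtio
Hunk 2: at line 2 remove [eoy] add [akpr,quhwk] -> 8 lines: pjmv nmuj msu akpr quhwk jnh baxmp gtio
Hunk 3: at line 2 remove [msu,akpr,quhwk] add [rapsy,nzy] -> 7 lines: pjmv nmuj rapsy nzy jnh baxmp gtio
Hunk 4: at line 1 remove [rapsy] add [admd,zofm] -> 8 lines: pjmv nmuj admd zofm nzy jnh baxmp gtio
Hunk 5: at line 5 remove [jnh,baxmp] add [uwgzp] -> 7 lines: pjmv nmuj admd zofm nzy uwgzp gtio
Hunk 6: at line 1 remove [admd,zofm,nzy] add [lbb,cdmh] -> 6 lines: pjmv nmuj lbb cdmh uwgzp gtio
Hunk 7: at line 3 remove [cdmh] add [uwqcn,lifb] -> 7 lines: pjmv nmuj lbb uwqcn lifb uwgzp gtio
Final line count: 7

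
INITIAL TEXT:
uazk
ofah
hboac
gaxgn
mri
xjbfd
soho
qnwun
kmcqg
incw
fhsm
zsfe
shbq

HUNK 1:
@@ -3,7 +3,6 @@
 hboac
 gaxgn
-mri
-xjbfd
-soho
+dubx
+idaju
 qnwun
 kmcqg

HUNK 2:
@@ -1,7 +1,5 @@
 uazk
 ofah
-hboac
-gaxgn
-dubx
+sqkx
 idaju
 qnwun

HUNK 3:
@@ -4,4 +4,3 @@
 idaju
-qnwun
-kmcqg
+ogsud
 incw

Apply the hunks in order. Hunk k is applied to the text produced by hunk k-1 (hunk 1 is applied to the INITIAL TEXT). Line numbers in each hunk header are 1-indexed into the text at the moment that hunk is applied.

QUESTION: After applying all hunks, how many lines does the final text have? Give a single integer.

Hunk 1: at line 3 remove [mri,xjbfd,soho] add [dubx,idaju] -> 12 lines: uazk ofah hboac gaxgn dubx idaju qnwun kmcqg incw fhsm zsfe shbq
Hunk 2: at line 1 remove [hboac,gaxgn,dubx] add [sqkx] -> 10 lines: uazk ofah sqkx idaju qnwun kmcqg incw fhsm zsfe shbq
Hunk 3: at line 4 remove [qnwun,kmcqg] add [ogsud] -> 9 lines: uazk ofah sqkx idaju ogsud incw fhsm zsfe shbq
Final line count: 9

Answer: 9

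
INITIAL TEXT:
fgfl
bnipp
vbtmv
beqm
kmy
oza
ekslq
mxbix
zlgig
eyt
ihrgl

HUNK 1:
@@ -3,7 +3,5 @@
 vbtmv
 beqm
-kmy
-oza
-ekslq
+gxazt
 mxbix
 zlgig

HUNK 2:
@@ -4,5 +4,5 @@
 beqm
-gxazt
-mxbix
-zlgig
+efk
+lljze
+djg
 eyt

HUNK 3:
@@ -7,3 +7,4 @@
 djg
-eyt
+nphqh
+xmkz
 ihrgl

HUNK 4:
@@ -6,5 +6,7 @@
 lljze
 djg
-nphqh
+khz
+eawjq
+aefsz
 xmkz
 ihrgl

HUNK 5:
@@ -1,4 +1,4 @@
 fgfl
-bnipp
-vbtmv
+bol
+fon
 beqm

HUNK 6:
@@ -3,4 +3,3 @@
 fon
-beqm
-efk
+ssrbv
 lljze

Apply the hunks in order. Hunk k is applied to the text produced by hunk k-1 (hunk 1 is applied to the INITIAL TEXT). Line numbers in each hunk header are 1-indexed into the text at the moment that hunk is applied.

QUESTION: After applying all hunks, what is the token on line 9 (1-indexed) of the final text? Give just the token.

Answer: aefsz

Derivation:
Hunk 1: at line 3 remove [kmy,oza,ekslq] add [gxazt] -> 9 lines: fgfl bnipp vbtmv beqm gxazt mxbix zlgig eyt ihrgl
Hunk 2: at line 4 remove [gxazt,mxbix,zlgig] add [efk,lljze,djg] -> 9 lines: fgfl bnipp vbtmv beqm efk lljze djg eyt ihrgl
Hunk 3: at line 7 remove [eyt] add [nphqh,xmkz] -> 10 lines: fgfl bnipp vbtmv beqm efk lljze djg nphqh xmkz ihrgl
Hunk 4: at line 6 remove [nphqh] add [khz,eawjq,aefsz] -> 12 lines: fgfl bnipp vbtmv beqm efk lljze djg khz eawjq aefsz xmkz ihrgl
Hunk 5: at line 1 remove [bnipp,vbtmv] add [bol,fon] -> 12 lines: fgfl bol fon beqm efk lljze djg khz eawjq aefsz xmkz ihrgl
Hunk 6: at line 3 remove [beqm,efk] add [ssrbv] -> 11 lines: fgfl bol fon ssrbv lljze djg khz eawjq aefsz xmkz ihrgl
Final line 9: aefsz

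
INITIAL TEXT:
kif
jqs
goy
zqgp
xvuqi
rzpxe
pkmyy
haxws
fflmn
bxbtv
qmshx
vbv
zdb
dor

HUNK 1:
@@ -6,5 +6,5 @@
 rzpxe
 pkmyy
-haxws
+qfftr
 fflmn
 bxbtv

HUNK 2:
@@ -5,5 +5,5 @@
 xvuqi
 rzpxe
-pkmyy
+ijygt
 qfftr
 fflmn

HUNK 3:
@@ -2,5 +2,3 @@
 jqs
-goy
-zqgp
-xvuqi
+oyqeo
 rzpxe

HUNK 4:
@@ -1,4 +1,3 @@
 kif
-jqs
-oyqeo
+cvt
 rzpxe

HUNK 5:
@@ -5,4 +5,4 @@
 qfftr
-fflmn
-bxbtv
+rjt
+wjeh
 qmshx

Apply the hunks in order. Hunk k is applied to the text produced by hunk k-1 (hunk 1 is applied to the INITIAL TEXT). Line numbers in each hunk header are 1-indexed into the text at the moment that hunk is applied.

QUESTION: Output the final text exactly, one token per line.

Answer: kif
cvt
rzpxe
ijygt
qfftr
rjt
wjeh
qmshx
vbv
zdb
dor

Derivation:
Hunk 1: at line 6 remove [haxws] add [qfftr] -> 14 lines: kif jqs goy zqgp xvuqi rzpxe pkmyy qfftr fflmn bxbtv qmshx vbv zdb dor
Hunk 2: at line 5 remove [pkmyy] add [ijygt] -> 14 lines: kif jqs goy zqgp xvuqi rzpxe ijygt qfftr fflmn bxbtv qmshx vbv zdb dor
Hunk 3: at line 2 remove [goy,zqgp,xvuqi] add [oyqeo] -> 12 lines: kif jqs oyqeo rzpxe ijygt qfftr fflmn bxbtv qmshx vbv zdb dor
Hunk 4: at line 1 remove [jqs,oyqeo] add [cvt] -> 11 lines: kif cvt rzpxe ijygt qfftr fflmn bxbtv qmshx vbv zdb dor
Hunk 5: at line 5 remove [fflmn,bxbtv] add [rjt,wjeh] -> 11 lines: kif cvt rzpxe ijygt qfftr rjt wjeh qmshx vbv zdb dor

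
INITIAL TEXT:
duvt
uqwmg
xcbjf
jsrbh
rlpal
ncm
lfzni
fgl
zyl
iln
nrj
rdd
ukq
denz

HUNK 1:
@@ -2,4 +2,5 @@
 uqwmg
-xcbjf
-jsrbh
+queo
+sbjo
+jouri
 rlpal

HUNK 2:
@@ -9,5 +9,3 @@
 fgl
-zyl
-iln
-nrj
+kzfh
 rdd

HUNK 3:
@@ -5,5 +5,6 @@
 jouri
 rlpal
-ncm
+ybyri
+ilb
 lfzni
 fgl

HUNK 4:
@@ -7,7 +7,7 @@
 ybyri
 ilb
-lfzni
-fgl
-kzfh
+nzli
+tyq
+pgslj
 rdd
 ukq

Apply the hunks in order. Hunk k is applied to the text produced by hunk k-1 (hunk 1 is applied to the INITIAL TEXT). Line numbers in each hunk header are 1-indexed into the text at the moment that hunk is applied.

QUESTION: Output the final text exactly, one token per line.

Hunk 1: at line 2 remove [xcbjf,jsrbh] add [queo,sbjo,jouri] -> 15 lines: duvt uqwmg queo sbjo jouri rlpal ncm lfzni fgl zyl iln nrj rdd ukq denz
Hunk 2: at line 9 remove [zyl,iln,nrj] add [kzfh] -> 13 lines: duvt uqwmg queo sbjo jouri rlpal ncm lfzni fgl kzfh rdd ukq denz
Hunk 3: at line 5 remove [ncm] add [ybyri,ilb] -> 14 lines: duvt uqwmg queo sbjo jouri rlpal ybyri ilb lfzni fgl kzfh rdd ukq denz
Hunk 4: at line 7 remove [lfzni,fgl,kzfh] add [nzli,tyq,pgslj] -> 14 lines: duvt uqwmg queo sbjo jouri rlpal ybyri ilb nzli tyq pgslj rdd ukq denz

Answer: duvt
uqwmg
queo
sbjo
jouri
rlpal
ybyri
ilb
nzli
tyq
pgslj
rdd
ukq
denz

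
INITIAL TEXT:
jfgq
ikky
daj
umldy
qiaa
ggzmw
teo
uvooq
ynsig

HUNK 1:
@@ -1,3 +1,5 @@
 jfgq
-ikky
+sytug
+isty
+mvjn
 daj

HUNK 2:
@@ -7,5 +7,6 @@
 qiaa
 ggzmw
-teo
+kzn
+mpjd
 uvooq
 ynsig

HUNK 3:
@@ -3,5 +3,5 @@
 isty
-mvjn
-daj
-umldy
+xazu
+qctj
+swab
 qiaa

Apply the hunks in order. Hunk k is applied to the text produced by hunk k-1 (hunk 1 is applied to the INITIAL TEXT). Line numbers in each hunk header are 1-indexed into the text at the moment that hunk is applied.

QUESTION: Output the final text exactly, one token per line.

Hunk 1: at line 1 remove [ikky] add [sytug,isty,mvjn] -> 11 lines: jfgq sytug isty mvjn daj umldy qiaa ggzmw teo uvooq ynsig
Hunk 2: at line 7 remove [teo] add [kzn,mpjd] -> 12 lines: jfgq sytug isty mvjn daj umldy qiaa ggzmw kzn mpjd uvooq ynsig
Hunk 3: at line 3 remove [mvjn,daj,umldy] add [xazu,qctj,swab] -> 12 lines: jfgq sytug isty xazu qctj swab qiaa ggzmw kzn mpjd uvooq ynsig

Answer: jfgq
sytug
isty
xazu
qctj
swab
qiaa
ggzmw
kzn
mpjd
uvooq
ynsig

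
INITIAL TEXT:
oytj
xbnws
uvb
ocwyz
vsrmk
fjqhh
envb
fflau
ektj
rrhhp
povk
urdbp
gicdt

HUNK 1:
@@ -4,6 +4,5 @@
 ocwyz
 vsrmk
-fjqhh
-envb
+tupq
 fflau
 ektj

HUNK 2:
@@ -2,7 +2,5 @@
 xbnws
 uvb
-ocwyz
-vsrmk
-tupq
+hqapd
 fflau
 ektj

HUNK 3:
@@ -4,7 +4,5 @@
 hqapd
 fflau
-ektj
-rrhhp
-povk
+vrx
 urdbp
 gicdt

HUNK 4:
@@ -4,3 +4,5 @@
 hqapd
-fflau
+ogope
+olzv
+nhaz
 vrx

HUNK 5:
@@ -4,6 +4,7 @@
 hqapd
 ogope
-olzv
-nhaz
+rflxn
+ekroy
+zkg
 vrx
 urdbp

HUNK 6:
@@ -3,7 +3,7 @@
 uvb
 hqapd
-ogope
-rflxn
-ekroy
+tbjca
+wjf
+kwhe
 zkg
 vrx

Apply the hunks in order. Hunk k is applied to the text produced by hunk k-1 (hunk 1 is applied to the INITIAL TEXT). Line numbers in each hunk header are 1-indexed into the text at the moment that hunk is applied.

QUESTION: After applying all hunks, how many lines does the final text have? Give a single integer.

Hunk 1: at line 4 remove [fjqhh,envb] add [tupq] -> 12 lines: oytj xbnws uvb ocwyz vsrmk tupq fflau ektj rrhhp povk urdbp gicdt
Hunk 2: at line 2 remove [ocwyz,vsrmk,tupq] add [hqapd] -> 10 lines: oytj xbnws uvb hqapd fflau ektj rrhhp povk urdbp gicdt
Hunk 3: at line 4 remove [ektj,rrhhp,povk] add [vrx] -> 8 lines: oytj xbnws uvb hqapd fflau vrx urdbp gicdt
Hunk 4: at line 4 remove [fflau] add [ogope,olzv,nhaz] -> 10 lines: oytj xbnws uvb hqapd ogope olzv nhaz vrx urdbp gicdt
Hunk 5: at line 4 remove [olzv,nhaz] add [rflxn,ekroy,zkg] -> 11 lines: oytj xbnws uvb hqapd ogope rflxn ekroy zkg vrx urdbp gicdt
Hunk 6: at line 3 remove [ogope,rflxn,ekroy] add [tbjca,wjf,kwhe] -> 11 lines: oytj xbnws uvb hqapd tbjca wjf kwhe zkg vrx urdbp gicdt
Final line count: 11

Answer: 11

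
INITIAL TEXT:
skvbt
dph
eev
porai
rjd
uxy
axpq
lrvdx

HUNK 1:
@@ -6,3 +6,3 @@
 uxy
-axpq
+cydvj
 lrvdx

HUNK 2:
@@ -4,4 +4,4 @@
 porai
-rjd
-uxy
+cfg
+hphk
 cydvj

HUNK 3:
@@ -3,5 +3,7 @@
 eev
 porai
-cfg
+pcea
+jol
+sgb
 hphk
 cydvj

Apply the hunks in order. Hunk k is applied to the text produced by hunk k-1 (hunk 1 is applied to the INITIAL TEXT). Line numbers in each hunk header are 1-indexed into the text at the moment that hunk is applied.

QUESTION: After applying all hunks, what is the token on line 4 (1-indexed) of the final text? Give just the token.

Hunk 1: at line 6 remove [axpq] add [cydvj] -> 8 lines: skvbt dph eev porai rjd uxy cydvj lrvdx
Hunk 2: at line 4 remove [rjd,uxy] add [cfg,hphk] -> 8 lines: skvbt dph eev porai cfg hphk cydvj lrvdx
Hunk 3: at line 3 remove [cfg] add [pcea,jol,sgb] -> 10 lines: skvbt dph eev porai pcea jol sgb hphk cydvj lrvdx
Final line 4: porai

Answer: porai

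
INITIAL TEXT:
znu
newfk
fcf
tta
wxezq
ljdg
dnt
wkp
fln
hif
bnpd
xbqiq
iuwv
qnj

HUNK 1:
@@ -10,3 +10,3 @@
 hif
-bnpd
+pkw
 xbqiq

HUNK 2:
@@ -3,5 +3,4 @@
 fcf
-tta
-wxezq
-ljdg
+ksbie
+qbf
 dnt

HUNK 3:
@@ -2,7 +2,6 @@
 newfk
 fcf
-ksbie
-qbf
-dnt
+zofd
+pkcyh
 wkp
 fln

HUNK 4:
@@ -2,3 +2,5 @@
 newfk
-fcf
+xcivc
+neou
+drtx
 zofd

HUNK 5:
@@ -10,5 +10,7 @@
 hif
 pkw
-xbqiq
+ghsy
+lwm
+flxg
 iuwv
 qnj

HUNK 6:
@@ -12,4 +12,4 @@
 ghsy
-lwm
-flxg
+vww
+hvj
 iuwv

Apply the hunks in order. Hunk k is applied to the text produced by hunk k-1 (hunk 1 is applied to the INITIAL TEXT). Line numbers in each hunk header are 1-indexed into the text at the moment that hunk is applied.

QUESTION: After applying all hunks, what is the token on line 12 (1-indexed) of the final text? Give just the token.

Hunk 1: at line 10 remove [bnpd] add [pkw] -> 14 lines: znu newfk fcf tta wxezq ljdg dnt wkp fln hif pkw xbqiq iuwv qnj
Hunk 2: at line 3 remove [tta,wxezq,ljdg] add [ksbie,qbf] -> 13 lines: znu newfk fcf ksbie qbf dnt wkp fln hif pkw xbqiq iuwv qnj
Hunk 3: at line 2 remove [ksbie,qbf,dnt] add [zofd,pkcyh] -> 12 lines: znu newfk fcf zofd pkcyh wkp fln hif pkw xbqiq iuwv qnj
Hunk 4: at line 2 remove [fcf] add [xcivc,neou,drtx] -> 14 lines: znu newfk xcivc neou drtx zofd pkcyh wkp fln hif pkw xbqiq iuwv qnj
Hunk 5: at line 10 remove [xbqiq] add [ghsy,lwm,flxg] -> 16 lines: znu newfk xcivc neou drtx zofd pkcyh wkp fln hif pkw ghsy lwm flxg iuwv qnj
Hunk 6: at line 12 remove [lwm,flxg] add [vww,hvj] -> 16 lines: znu newfk xcivc neou drtx zofd pkcyh wkp fln hif pkw ghsy vww hvj iuwv qnj
Final line 12: ghsy

Answer: ghsy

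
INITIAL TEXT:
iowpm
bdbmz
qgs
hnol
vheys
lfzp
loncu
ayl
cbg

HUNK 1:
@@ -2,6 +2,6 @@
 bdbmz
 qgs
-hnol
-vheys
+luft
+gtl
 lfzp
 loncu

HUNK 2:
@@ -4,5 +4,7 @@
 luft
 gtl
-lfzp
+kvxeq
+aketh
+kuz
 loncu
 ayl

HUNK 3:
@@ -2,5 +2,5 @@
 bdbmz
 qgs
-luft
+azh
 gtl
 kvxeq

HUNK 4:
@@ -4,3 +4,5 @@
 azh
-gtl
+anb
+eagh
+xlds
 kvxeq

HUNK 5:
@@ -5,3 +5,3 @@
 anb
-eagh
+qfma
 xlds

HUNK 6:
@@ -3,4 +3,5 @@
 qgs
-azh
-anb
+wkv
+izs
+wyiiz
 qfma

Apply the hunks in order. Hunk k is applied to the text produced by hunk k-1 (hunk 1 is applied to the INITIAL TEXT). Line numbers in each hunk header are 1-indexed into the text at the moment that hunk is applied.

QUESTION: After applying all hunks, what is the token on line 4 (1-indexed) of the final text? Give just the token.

Hunk 1: at line 2 remove [hnol,vheys] add [luft,gtl] -> 9 lines: iowpm bdbmz qgs luft gtl lfzp loncu ayl cbg
Hunk 2: at line 4 remove [lfzp] add [kvxeq,aketh,kuz] -> 11 lines: iowpm bdbmz qgs luft gtl kvxeq aketh kuz loncu ayl cbg
Hunk 3: at line 2 remove [luft] add [azh] -> 11 lines: iowpm bdbmz qgs azh gtl kvxeq aketh kuz loncu ayl cbg
Hunk 4: at line 4 remove [gtl] add [anb,eagh,xlds] -> 13 lines: iowpm bdbmz qgs azh anb eagh xlds kvxeq aketh kuz loncu ayl cbg
Hunk 5: at line 5 remove [eagh] add [qfma] -> 13 lines: iowpm bdbmz qgs azh anb qfma xlds kvxeq aketh kuz loncu ayl cbg
Hunk 6: at line 3 remove [azh,anb] add [wkv,izs,wyiiz] -> 14 lines: iowpm bdbmz qgs wkv izs wyiiz qfma xlds kvxeq aketh kuz loncu ayl cbg
Final line 4: wkv

Answer: wkv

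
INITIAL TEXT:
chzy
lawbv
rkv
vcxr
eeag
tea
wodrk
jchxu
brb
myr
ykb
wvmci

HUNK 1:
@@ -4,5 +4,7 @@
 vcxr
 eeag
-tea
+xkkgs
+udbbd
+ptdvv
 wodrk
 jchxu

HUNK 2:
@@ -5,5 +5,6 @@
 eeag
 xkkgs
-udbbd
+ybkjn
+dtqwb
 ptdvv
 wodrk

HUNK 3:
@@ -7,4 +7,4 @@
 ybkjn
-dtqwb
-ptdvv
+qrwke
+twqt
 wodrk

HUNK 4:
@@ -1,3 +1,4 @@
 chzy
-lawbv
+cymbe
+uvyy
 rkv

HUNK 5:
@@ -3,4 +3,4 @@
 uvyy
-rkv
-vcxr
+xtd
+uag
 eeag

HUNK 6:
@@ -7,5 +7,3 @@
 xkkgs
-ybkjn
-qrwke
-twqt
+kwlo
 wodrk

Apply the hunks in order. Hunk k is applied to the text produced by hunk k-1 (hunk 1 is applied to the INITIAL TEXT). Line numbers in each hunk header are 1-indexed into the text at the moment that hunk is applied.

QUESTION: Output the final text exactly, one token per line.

Answer: chzy
cymbe
uvyy
xtd
uag
eeag
xkkgs
kwlo
wodrk
jchxu
brb
myr
ykb
wvmci

Derivation:
Hunk 1: at line 4 remove [tea] add [xkkgs,udbbd,ptdvv] -> 14 lines: chzy lawbv rkv vcxr eeag xkkgs udbbd ptdvv wodrk jchxu brb myr ykb wvmci
Hunk 2: at line 5 remove [udbbd] add [ybkjn,dtqwb] -> 15 lines: chzy lawbv rkv vcxr eeag xkkgs ybkjn dtqwb ptdvv wodrk jchxu brb myr ykb wvmci
Hunk 3: at line 7 remove [dtqwb,ptdvv] add [qrwke,twqt] -> 15 lines: chzy lawbv rkv vcxr eeag xkkgs ybkjn qrwke twqt wodrk jchxu brb myr ykb wvmci
Hunk 4: at line 1 remove [lawbv] add [cymbe,uvyy] -> 16 lines: chzy cymbe uvyy rkv vcxr eeag xkkgs ybkjn qrwke twqt wodrk jchxu brb myr ykb wvmci
Hunk 5: at line 3 remove [rkv,vcxr] add [xtd,uag] -> 16 lines: chzy cymbe uvyy xtd uag eeag xkkgs ybkjn qrwke twqt wodrk jchxu brb myr ykb wvmci
Hunk 6: at line 7 remove [ybkjn,qrwke,twqt] add [kwlo] -> 14 lines: chzy cymbe uvyy xtd uag eeag xkkgs kwlo wodrk jchxu brb myr ykb wvmci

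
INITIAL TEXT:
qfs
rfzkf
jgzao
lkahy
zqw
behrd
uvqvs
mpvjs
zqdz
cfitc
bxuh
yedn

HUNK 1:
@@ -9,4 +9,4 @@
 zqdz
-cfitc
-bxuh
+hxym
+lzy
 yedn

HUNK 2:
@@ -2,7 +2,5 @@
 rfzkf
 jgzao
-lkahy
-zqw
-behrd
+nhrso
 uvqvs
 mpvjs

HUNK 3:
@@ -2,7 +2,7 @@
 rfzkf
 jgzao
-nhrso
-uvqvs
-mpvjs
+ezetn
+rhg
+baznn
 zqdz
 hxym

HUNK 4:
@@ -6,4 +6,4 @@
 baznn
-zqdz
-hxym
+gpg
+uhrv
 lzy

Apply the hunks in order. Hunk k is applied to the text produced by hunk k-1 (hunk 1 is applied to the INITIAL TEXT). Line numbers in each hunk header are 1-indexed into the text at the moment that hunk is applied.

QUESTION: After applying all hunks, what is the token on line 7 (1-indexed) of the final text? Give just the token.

Answer: gpg

Derivation:
Hunk 1: at line 9 remove [cfitc,bxuh] add [hxym,lzy] -> 12 lines: qfs rfzkf jgzao lkahy zqw behrd uvqvs mpvjs zqdz hxym lzy yedn
Hunk 2: at line 2 remove [lkahy,zqw,behrd] add [nhrso] -> 10 lines: qfs rfzkf jgzao nhrso uvqvs mpvjs zqdz hxym lzy yedn
Hunk 3: at line 2 remove [nhrso,uvqvs,mpvjs] add [ezetn,rhg,baznn] -> 10 lines: qfs rfzkf jgzao ezetn rhg baznn zqdz hxym lzy yedn
Hunk 4: at line 6 remove [zqdz,hxym] add [gpg,uhrv] -> 10 lines: qfs rfzkf jgzao ezetn rhg baznn gpg uhrv lzy yedn
Final line 7: gpg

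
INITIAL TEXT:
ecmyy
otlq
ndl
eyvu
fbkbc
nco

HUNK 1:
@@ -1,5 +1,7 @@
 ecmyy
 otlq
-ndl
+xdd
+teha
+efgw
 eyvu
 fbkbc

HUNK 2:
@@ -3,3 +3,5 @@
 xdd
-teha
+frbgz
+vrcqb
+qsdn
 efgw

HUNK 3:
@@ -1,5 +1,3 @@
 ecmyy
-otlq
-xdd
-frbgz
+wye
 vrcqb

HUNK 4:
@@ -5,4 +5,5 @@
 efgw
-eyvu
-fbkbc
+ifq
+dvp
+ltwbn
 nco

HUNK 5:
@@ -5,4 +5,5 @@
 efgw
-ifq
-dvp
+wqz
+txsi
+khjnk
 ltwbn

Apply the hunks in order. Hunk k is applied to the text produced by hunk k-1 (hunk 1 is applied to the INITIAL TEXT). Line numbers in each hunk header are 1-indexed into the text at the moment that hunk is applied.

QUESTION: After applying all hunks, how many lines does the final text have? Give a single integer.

Answer: 10

Derivation:
Hunk 1: at line 1 remove [ndl] add [xdd,teha,efgw] -> 8 lines: ecmyy otlq xdd teha efgw eyvu fbkbc nco
Hunk 2: at line 3 remove [teha] add [frbgz,vrcqb,qsdn] -> 10 lines: ecmyy otlq xdd frbgz vrcqb qsdn efgw eyvu fbkbc nco
Hunk 3: at line 1 remove [otlq,xdd,frbgz] add [wye] -> 8 lines: ecmyy wye vrcqb qsdn efgw eyvu fbkbc nco
Hunk 4: at line 5 remove [eyvu,fbkbc] add [ifq,dvp,ltwbn] -> 9 lines: ecmyy wye vrcqb qsdn efgw ifq dvp ltwbn nco
Hunk 5: at line 5 remove [ifq,dvp] add [wqz,txsi,khjnk] -> 10 lines: ecmyy wye vrcqb qsdn efgw wqz txsi khjnk ltwbn nco
Final line count: 10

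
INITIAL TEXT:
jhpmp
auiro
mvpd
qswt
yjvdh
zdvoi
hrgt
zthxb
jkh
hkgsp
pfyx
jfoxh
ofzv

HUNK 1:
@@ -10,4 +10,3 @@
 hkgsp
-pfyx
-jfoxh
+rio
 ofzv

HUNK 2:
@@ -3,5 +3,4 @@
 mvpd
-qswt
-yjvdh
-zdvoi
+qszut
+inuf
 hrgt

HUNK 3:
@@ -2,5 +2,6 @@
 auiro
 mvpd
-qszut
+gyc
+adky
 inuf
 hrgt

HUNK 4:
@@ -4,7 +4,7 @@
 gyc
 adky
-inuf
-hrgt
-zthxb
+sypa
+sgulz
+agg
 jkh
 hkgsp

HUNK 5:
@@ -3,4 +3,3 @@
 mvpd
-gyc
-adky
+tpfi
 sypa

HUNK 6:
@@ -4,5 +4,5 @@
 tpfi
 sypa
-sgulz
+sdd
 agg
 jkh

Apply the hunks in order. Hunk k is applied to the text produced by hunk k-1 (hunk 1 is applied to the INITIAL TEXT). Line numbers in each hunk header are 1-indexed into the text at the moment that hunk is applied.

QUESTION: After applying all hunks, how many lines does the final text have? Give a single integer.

Answer: 11

Derivation:
Hunk 1: at line 10 remove [pfyx,jfoxh] add [rio] -> 12 lines: jhpmp auiro mvpd qswt yjvdh zdvoi hrgt zthxb jkh hkgsp rio ofzv
Hunk 2: at line 3 remove [qswt,yjvdh,zdvoi] add [qszut,inuf] -> 11 lines: jhpmp auiro mvpd qszut inuf hrgt zthxb jkh hkgsp rio ofzv
Hunk 3: at line 2 remove [qszut] add [gyc,adky] -> 12 lines: jhpmp auiro mvpd gyc adky inuf hrgt zthxb jkh hkgsp rio ofzv
Hunk 4: at line 4 remove [inuf,hrgt,zthxb] add [sypa,sgulz,agg] -> 12 lines: jhpmp auiro mvpd gyc adky sypa sgulz agg jkh hkgsp rio ofzv
Hunk 5: at line 3 remove [gyc,adky] add [tpfi] -> 11 lines: jhpmp auiro mvpd tpfi sypa sgulz agg jkh hkgsp rio ofzv
Hunk 6: at line 4 remove [sgulz] add [sdd] -> 11 lines: jhpmp auiro mvpd tpfi sypa sdd agg jkh hkgsp rio ofzv
Final line count: 11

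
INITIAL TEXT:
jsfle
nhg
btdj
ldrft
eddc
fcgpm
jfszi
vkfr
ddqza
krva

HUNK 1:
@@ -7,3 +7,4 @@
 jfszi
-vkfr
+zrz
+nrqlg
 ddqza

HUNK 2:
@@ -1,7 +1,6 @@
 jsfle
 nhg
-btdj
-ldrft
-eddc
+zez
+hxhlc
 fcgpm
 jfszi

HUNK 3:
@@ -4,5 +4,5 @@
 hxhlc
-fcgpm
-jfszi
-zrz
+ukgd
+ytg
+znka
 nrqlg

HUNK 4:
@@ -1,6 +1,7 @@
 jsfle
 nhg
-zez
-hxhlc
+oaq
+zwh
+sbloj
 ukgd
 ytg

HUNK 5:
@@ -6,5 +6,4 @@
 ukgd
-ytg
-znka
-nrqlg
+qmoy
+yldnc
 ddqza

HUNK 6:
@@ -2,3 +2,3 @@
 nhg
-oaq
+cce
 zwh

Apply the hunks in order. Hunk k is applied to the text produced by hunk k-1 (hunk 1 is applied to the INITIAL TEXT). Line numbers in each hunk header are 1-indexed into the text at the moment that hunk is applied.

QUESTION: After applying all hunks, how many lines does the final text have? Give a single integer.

Hunk 1: at line 7 remove [vkfr] add [zrz,nrqlg] -> 11 lines: jsfle nhg btdj ldrft eddc fcgpm jfszi zrz nrqlg ddqza krva
Hunk 2: at line 1 remove [btdj,ldrft,eddc] add [zez,hxhlc] -> 10 lines: jsfle nhg zez hxhlc fcgpm jfszi zrz nrqlg ddqza krva
Hunk 3: at line 4 remove [fcgpm,jfszi,zrz] add [ukgd,ytg,znka] -> 10 lines: jsfle nhg zez hxhlc ukgd ytg znka nrqlg ddqza krva
Hunk 4: at line 1 remove [zez,hxhlc] add [oaq,zwh,sbloj] -> 11 lines: jsfle nhg oaq zwh sbloj ukgd ytg znka nrqlg ddqza krva
Hunk 5: at line 6 remove [ytg,znka,nrqlg] add [qmoy,yldnc] -> 10 lines: jsfle nhg oaq zwh sbloj ukgd qmoy yldnc ddqza krva
Hunk 6: at line 2 remove [oaq] add [cce] -> 10 lines: jsfle nhg cce zwh sbloj ukgd qmoy yldnc ddqza krva
Final line count: 10

Answer: 10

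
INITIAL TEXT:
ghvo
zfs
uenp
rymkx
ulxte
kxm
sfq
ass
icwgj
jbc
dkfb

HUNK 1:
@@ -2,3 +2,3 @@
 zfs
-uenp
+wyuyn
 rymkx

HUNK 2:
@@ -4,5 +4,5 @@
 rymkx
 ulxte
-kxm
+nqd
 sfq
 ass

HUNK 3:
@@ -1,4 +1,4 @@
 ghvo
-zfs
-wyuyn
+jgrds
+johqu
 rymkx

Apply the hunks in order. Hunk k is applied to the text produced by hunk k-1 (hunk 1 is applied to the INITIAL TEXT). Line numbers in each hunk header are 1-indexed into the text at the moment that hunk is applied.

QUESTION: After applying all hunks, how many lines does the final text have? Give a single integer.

Answer: 11

Derivation:
Hunk 1: at line 2 remove [uenp] add [wyuyn] -> 11 lines: ghvo zfs wyuyn rymkx ulxte kxm sfq ass icwgj jbc dkfb
Hunk 2: at line 4 remove [kxm] add [nqd] -> 11 lines: ghvo zfs wyuyn rymkx ulxte nqd sfq ass icwgj jbc dkfb
Hunk 3: at line 1 remove [zfs,wyuyn] add [jgrds,johqu] -> 11 lines: ghvo jgrds johqu rymkx ulxte nqd sfq ass icwgj jbc dkfb
Final line count: 11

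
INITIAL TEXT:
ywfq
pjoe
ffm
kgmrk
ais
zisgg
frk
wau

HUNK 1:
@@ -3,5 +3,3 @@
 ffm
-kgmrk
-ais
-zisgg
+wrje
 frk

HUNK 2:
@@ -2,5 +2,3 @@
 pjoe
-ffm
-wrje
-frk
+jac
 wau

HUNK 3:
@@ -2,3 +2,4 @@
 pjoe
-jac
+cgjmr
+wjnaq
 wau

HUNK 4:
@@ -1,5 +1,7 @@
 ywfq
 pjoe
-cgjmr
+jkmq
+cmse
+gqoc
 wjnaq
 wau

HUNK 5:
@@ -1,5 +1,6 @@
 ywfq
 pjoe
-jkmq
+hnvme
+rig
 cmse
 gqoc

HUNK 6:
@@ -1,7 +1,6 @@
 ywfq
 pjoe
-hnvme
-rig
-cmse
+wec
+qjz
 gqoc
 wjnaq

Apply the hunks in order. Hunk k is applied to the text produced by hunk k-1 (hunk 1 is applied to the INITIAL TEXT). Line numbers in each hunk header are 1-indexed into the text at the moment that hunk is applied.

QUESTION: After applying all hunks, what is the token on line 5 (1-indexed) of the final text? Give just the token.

Hunk 1: at line 3 remove [kgmrk,ais,zisgg] add [wrje] -> 6 lines: ywfq pjoe ffm wrje frk wau
Hunk 2: at line 2 remove [ffm,wrje,frk] add [jac] -> 4 lines: ywfq pjoe jac wau
Hunk 3: at line 2 remove [jac] add [cgjmr,wjnaq] -> 5 lines: ywfq pjoe cgjmr wjnaq wau
Hunk 4: at line 1 remove [cgjmr] add [jkmq,cmse,gqoc] -> 7 lines: ywfq pjoe jkmq cmse gqoc wjnaq wau
Hunk 5: at line 1 remove [jkmq] add [hnvme,rig] -> 8 lines: ywfq pjoe hnvme rig cmse gqoc wjnaq wau
Hunk 6: at line 1 remove [hnvme,rig,cmse] add [wec,qjz] -> 7 lines: ywfq pjoe wec qjz gqoc wjnaq wau
Final line 5: gqoc

Answer: gqoc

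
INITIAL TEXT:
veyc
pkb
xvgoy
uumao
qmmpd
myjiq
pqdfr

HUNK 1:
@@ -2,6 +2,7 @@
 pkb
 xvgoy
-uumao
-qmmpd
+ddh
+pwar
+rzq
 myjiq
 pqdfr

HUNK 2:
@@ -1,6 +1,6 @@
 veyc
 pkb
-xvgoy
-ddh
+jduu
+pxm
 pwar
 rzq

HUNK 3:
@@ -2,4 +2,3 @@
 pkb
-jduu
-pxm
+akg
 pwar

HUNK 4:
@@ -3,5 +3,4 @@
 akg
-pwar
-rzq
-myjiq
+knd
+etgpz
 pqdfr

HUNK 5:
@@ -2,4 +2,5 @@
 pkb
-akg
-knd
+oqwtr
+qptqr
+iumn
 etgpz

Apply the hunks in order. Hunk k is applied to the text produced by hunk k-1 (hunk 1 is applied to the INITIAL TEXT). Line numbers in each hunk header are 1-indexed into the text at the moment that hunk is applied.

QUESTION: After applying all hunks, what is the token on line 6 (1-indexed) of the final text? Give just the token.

Answer: etgpz

Derivation:
Hunk 1: at line 2 remove [uumao,qmmpd] add [ddh,pwar,rzq] -> 8 lines: veyc pkb xvgoy ddh pwar rzq myjiq pqdfr
Hunk 2: at line 1 remove [xvgoy,ddh] add [jduu,pxm] -> 8 lines: veyc pkb jduu pxm pwar rzq myjiq pqdfr
Hunk 3: at line 2 remove [jduu,pxm] add [akg] -> 7 lines: veyc pkb akg pwar rzq myjiq pqdfr
Hunk 4: at line 3 remove [pwar,rzq,myjiq] add [knd,etgpz] -> 6 lines: veyc pkb akg knd etgpz pqdfr
Hunk 5: at line 2 remove [akg,knd] add [oqwtr,qptqr,iumn] -> 7 lines: veyc pkb oqwtr qptqr iumn etgpz pqdfr
Final line 6: etgpz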